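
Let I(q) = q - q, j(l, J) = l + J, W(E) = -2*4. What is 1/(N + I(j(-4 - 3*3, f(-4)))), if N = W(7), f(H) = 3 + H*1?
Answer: -⅛ ≈ -0.12500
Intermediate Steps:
W(E) = -8
f(H) = 3 + H
j(l, J) = J + l
I(q) = 0
N = -8
1/(N + I(j(-4 - 3*3, f(-4)))) = 1/(-8 + 0) = 1/(-8) = -⅛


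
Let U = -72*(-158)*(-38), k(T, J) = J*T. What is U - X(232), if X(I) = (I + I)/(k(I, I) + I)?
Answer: -100723106/233 ≈ -4.3229e+5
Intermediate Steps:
X(I) = 2*I/(I + I²) (X(I) = (I + I)/(I*I + I) = (2*I)/(I² + I) = (2*I)/(I + I²) = 2*I/(I + I²))
U = -432288 (U = 11376*(-38) = -432288)
U - X(232) = -432288 - 2/(1 + 232) = -432288 - 2/233 = -100723106/233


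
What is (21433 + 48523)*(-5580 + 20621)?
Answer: 1052208196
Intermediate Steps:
(21433 + 48523)*(-5580 + 20621) = 69956*15041 = 1052208196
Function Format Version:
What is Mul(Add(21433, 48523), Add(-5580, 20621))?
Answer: 1052208196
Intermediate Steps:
Mul(Add(21433, 48523), Add(-5580, 20621)) = Mul(69956, 15041) = 1052208196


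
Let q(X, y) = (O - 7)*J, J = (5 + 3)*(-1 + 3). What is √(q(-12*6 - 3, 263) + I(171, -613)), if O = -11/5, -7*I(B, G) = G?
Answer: I*√73045/35 ≈ 7.722*I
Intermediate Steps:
I(B, G) = -G/7
J = 16 (J = 8*2 = 16)
O = -11/5 (O = -11*⅕ = -11/5 ≈ -2.2000)
q(X, y) = -736/5 (q(X, y) = (-11/5 - 7)*16 = -46/5*16 = -736/5)
√(q(-12*6 - 3, 263) + I(171, -613)) = √(-736/5 - ⅐*(-613)) = √(-736/5 + 613/7) = √(-2087/35) = I*√73045/35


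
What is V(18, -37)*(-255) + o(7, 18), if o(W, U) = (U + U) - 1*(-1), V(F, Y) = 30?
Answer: -7613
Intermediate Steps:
o(W, U) = 1 + 2*U (o(W, U) = 2*U + 1 = 1 + 2*U)
V(18, -37)*(-255) + o(7, 18) = 30*(-255) + (1 + 2*18) = -7650 + (1 + 36) = -7650 + 37 = -7613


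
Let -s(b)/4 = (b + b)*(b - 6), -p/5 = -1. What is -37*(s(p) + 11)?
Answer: -1887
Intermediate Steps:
p = 5 (p = -5*(-1) = 5)
s(b) = -8*b*(-6 + b) (s(b) = -4*(b + b)*(b - 6) = -4*2*b*(-6 + b) = -8*b*(-6 + b))
-37*(s(p) + 11) = -37*(8*5*(6 - 1*5) + 11) = -37*(8*5*(6 - 5) + 11) = -37*(8*5*1 + 11) = -37*(40 + 11) = -37*51 = -1887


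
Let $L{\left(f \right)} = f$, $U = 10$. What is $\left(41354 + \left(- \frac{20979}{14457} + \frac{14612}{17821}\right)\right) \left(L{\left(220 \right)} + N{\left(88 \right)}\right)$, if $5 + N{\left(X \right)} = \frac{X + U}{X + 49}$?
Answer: $\frac{104954596877358213}{11765477663} \approx 8.9206 \cdot 10^{6}$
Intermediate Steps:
$N{\left(X \right)} = -5 + \frac{10 + X}{49 + X}$ ($N{\left(X \right)} = -5 + \frac{X + 10}{X + 49} = -5 + \frac{10 + X}{49 + X}$)
$\left(41354 + \left(- \frac{20979}{14457} + \frac{14612}{17821}\right)\right) \left(L{\left(220 \right)} + N{\left(88 \right)}\right) = \left(41354 + \left(- \frac{20979}{14457} + \frac{14612}{17821}\right)\right) \left(220 + \frac{-235 - 352}{49 + 88}\right) = \left(41354 + \left(\left(-20979\right) \frac{1}{14457} + 14612 \cdot \frac{1}{17821}\right)\right) \left(220 + \frac{-235 - 352}{137}\right) = \left(41354 + \left(- \frac{6993}{4819} + \frac{14612}{17821}\right)\right) \left(220 + \frac{1}{137} \left(-587\right)\right) = \left(41354 - \frac{54207025}{85879399}\right) \left(220 - \frac{587}{137}\right) = \frac{3551402459221}{85879399} \cdot \frac{29553}{137} = \frac{104954596877358213}{11765477663}$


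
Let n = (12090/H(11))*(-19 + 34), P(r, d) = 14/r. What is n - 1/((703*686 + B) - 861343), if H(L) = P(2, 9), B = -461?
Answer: 68830667107/2656822 ≈ 25907.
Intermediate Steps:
H(L) = 7 (H(L) = 14/2 = 14*(½) = 7)
n = 181350/7 (n = (12090/7)*(-19 + 34) = (12090*(⅐))*15 = (12090/7)*15 = 181350/7 ≈ 25907.)
n - 1/((703*686 + B) - 861343) = 181350/7 - 1/((703*686 - 461) - 861343) = 181350/7 - 1/((482258 - 461) - 861343) = 181350/7 - 1/(481797 - 861343) = 181350/7 - 1/(-379546) = 181350/7 - 1*(-1/379546) = 181350/7 + 1/379546 = 68830667107/2656822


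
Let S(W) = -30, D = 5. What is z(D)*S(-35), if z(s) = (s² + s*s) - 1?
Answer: -1470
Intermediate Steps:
z(s) = -1 + 2*s² (z(s) = (s² + s²) - 1 = 2*s² - 1 = -1 + 2*s²)
z(D)*S(-35) = (-1 + 2*5²)*(-30) = (-1 + 2*25)*(-30) = (-1 + 50)*(-30) = 49*(-30) = -1470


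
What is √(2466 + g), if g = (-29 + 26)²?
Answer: 15*√11 ≈ 49.749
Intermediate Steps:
g = 9 (g = (-3)² = 9)
√(2466 + g) = √(2466 + 9) = √2475 = 15*√11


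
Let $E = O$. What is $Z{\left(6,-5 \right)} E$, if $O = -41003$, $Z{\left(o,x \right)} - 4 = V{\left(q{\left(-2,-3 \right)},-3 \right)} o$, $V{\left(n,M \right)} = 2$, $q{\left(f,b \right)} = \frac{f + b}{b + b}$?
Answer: $-656048$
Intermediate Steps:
$q{\left(f,b \right)} = \frac{b + f}{2 b}$
$Z{\left(o,x \right)} = 4 + 2 o$
$E = -41003$
$Z{\left(6,-5 \right)} E = \left(4 + 2 \cdot 6\right) \left(-41003\right) = \left(4 + 12\right) \left(-41003\right) = 16 \left(-41003\right) = -656048$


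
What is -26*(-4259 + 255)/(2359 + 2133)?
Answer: 26026/1123 ≈ 23.175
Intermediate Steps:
-26*(-4259 + 255)/(2359 + 2133) = -(-104104)/4492 = -26*(-1001/1123) = 26026/1123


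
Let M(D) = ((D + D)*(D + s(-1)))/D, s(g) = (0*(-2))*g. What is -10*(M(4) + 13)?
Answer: -210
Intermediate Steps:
s(g) = 0 (s(g) = 0*g = 0)
M(D) = 2*D (M(D) = ((D + D)*(D + 0))/D = ((2*D)*D)/D = (2*D²)/D = 2*D)
-10*(M(4) + 13) = -10*(2*4 + 13) = -10*(8 + 13) = -10*21 = -210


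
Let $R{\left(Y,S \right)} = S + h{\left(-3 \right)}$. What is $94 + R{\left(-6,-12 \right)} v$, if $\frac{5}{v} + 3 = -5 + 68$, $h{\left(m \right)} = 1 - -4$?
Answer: $\frac{1121}{12} \approx 93.417$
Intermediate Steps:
$h{\left(m \right)} = 5$ ($h{\left(m \right)} = 1 + 4 = 5$)
$v = \frac{1}{12}$ ($v = \frac{5}{-3 + \left(-5 + 68\right)} = \frac{5}{-3 + 63} = \frac{5}{60} = 5 \cdot \frac{1}{60} = \frac{1}{12} \approx 0.083333$)
$R{\left(Y,S \right)} = 5 + S$ ($R{\left(Y,S \right)} = S + 5 = 5 + S$)
$94 + R{\left(-6,-12 \right)} v = 94 + \left(5 - 12\right) \frac{1}{12} = 94 - \frac{7}{12} = \frac{1121}{12}$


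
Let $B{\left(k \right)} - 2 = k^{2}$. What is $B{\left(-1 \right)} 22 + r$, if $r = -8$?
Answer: $58$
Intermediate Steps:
$B{\left(k \right)} = 2 + k^{2}$
$B{\left(-1 \right)} 22 + r = \left(2 + \left(-1\right)^{2}\right) 22 - 8 = \left(2 + 1\right) 22 - 8 = 3 \cdot 22 - 8 = 66 - 8 = 58$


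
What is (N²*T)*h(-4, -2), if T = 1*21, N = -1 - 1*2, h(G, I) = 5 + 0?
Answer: 945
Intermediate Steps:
h(G, I) = 5
N = -3 (N = -1 - 2 = -3)
T = 21
(N²*T)*h(-4, -2) = ((-3)²*21)*5 = (9*21)*5 = 189*5 = 945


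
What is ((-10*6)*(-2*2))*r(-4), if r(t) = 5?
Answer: 1200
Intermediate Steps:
((-10*6)*(-2*2))*r(-4) = ((-10*6)*(-2*2))*5 = -60*(-4)*5 = 240*5 = 1200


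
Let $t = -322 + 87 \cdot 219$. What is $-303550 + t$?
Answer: $-284819$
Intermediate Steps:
$t = 18731$ ($t = -322 + 19053 = 18731$)
$-303550 + t = -303550 + 18731 = -284819$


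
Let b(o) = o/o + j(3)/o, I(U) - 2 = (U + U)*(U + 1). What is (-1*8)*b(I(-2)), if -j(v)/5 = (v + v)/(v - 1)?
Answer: 12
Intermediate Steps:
j(v) = -10*v/(-1 + v) (j(v) = -5*(v + v)/(v - 1) = -5*2*v/(-1 + v) = -10*v/(-1 + v))
I(U) = 2 + 2*U*(1 + U) (I(U) = 2 + (U + U)*(U + 1) = 2 + (2*U)*(1 + U) = 2 + 2*U*(1 + U))
b(o) = 1 - 15/o (b(o) = o/o + (-10*3/(-1 + 3))/o = 1 + (-10*3/2)/o = 1 + (-10*3*½)/o = 1 - 15/o)
(-1*8)*b(I(-2)) = (-1*8)*((-15 + (2 + 2*(-2) + 2*(-2)²))/(2 + 2*(-2) + 2*(-2)²)) = -8*(-15 + (2 - 4 + 2*4))/(2 - 4 + 2*4) = -8*(-15 + (2 - 4 + 8))/(2 - 4 + 8) = -8*(-15 + 6)/6 = -4*(-9)/3 = -8*(-3/2) = 12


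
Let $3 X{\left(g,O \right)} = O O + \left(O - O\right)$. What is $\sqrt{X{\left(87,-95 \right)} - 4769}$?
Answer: $\frac{i \sqrt{15846}}{3} \approx 41.96 i$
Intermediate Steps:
$X{\left(g,O \right)} = \frac{O^{2}}{3}$ ($X{\left(g,O \right)} = \frac{O O + \left(O - O\right)}{3} = \frac{O^{2} + 0}{3} = \frac{O^{2}}{3}$)
$\sqrt{X{\left(87,-95 \right)} - 4769} = \sqrt{\frac{\left(-95\right)^{2}}{3} - 4769} = \sqrt{\frac{1}{3} \cdot 9025 - 4769} = \sqrt{\frac{9025}{3} - 4769} = \sqrt{- \frac{5282}{3}} = \frac{i \sqrt{15846}}{3}$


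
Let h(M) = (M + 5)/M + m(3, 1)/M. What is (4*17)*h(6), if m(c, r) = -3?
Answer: 272/3 ≈ 90.667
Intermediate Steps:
h(M) = -3/M + (5 + M)/M (h(M) = (M + 5)/M - 3/M = (5 + M)/M - 3/M = -3/M + (5 + M)/M)
(4*17)*h(6) = (4*17)*((2 + 6)/6) = 68*((⅙)*8) = 68*(4/3) = 272/3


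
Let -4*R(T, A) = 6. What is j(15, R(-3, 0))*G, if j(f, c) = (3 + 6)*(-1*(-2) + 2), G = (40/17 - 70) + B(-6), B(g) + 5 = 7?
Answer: -40176/17 ≈ -2363.3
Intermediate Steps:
R(T, A) = -3/2 (R(T, A) = -¼*6 = -3/2)
B(g) = 2 (B(g) = -5 + 7 = 2)
G = -1116/17 (G = (40/17 - 70) + 2 = -1150/17 + 2 = -1116/17 ≈ -65.647)
j(f, c) = 36 (j(f, c) = 9*(2 + 2) = 9*4 = 36)
j(15, R(-3, 0))*G = 36*(-1116/17) = -40176/17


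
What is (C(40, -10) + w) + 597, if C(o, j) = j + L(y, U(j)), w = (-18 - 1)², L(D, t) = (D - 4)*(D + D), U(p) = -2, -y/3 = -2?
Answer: 972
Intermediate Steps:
y = 6 (y = -3*(-2) = 6)
L(D, t) = 2*D*(-4 + D) (L(D, t) = (-4 + D)*(2*D) = 2*D*(-4 + D))
w = 361 (w = (-19)² = 361)
C(o, j) = 24 + j (C(o, j) = j + 2*6*(-4 + 6) = j + 2*6*2 = j + 24 = 24 + j)
(C(40, -10) + w) + 597 = ((24 - 10) + 361) + 597 = (14 + 361) + 597 = 375 + 597 = 972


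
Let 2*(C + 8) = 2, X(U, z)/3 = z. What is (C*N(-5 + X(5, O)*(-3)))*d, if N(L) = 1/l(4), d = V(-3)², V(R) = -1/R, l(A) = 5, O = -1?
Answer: -7/45 ≈ -0.15556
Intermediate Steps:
X(U, z) = 3*z
C = -7 (C = -8 + (½)*2 = -8 + 1 = -7)
d = ⅑ (d = (-1/(-3))² = (-1*(-⅓))² = (⅓)² = ⅑ ≈ 0.11111)
N(L) = ⅕ (N(L) = 1/5 = ⅕)
(C*N(-5 + X(5, O)*(-3)))*d = -7*⅕*(⅑) = -7/5*⅑ = -7/45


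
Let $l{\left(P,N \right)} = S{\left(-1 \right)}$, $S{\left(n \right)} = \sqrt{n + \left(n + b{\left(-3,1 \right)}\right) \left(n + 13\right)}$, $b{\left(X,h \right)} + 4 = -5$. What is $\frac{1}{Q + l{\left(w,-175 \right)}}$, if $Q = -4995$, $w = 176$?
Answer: $- \frac{4995}{24950146} - \frac{11 i}{24950146} \approx -0.0002002 - 4.4088 \cdot 10^{-7} i$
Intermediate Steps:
$b{\left(X,h \right)} = -9$ ($b{\left(X,h \right)} = -4 - 5 = -9$)
$S{\left(n \right)} = \sqrt{n + \left(-9 + n\right) \left(13 + n\right)}$ ($S{\left(n \right)} = \sqrt{n + \left(n - 9\right) \left(n + 13\right)} = \sqrt{n + \left(-9 + n\right) \left(13 + n\right)}$)
$l{\left(P,N \right)} = 11 i$ ($l{\left(P,N \right)} = \sqrt{-117 + \left(-1\right)^{2} + 5 \left(-1\right)} = \sqrt{-117 + 1 - 5} = \sqrt{-121} = 11 i$)
$\frac{1}{Q + l{\left(w,-175 \right)}} = \frac{1}{-4995 + 11 i} = \frac{-4995 - 11 i}{24950146}$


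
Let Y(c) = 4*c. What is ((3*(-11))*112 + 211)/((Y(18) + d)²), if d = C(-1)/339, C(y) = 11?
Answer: -400499685/596287561 ≈ -0.67166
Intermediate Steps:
d = 11/339 ≈ 0.032448
((3*(-11))*112 + 211)/((Y(18) + d)²) = ((3*(-11))*112 + 211)/((4*18 + 11/339)²) = (-33*112 + 211)/((72 + 11/339)²) = (-3696 + 211)/((24419/339)²) = -3485/596287561/114921 = -3485*114921/596287561 = -400499685/596287561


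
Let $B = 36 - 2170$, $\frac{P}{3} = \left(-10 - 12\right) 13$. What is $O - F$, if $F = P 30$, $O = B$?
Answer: $23606$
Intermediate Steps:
$P = -858$ ($P = 3 \left(-10 - 12\right) 13 = 3 \left(\left(-22\right) 13\right) = 3 \left(-286\right) = -858$)
$B = -2134$ ($B = 36 - 2170 = -2134$)
$O = -2134$
$F = -25740$ ($F = \left(-858\right) 30 = -25740$)
$O - F = -2134 - -25740 = -2134 + 25740 = 23606$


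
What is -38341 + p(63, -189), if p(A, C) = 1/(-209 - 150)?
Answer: -13764420/359 ≈ -38341.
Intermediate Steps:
p(A, C) = -1/359 (p(A, C) = 1/(-359) = -1/359)
-38341 + p(63, -189) = -38341 - 1/359 = -13764420/359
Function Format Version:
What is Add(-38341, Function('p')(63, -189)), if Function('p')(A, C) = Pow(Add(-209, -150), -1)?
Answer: Rational(-13764420, 359) ≈ -38341.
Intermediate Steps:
Function('p')(A, C) = Rational(-1, 359) (Function('p')(A, C) = Pow(-359, -1) = Rational(-1, 359))
Add(-38341, Function('p')(63, -189)) = Add(-38341, Rational(-1, 359)) = Rational(-13764420, 359)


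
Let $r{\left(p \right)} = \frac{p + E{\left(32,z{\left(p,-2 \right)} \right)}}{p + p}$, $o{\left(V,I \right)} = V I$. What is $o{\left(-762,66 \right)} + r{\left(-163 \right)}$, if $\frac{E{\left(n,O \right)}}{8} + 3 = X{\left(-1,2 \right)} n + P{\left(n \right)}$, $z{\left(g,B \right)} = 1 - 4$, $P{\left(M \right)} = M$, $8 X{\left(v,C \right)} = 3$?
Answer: $- \frac{16395357}{326} \approx -50293.0$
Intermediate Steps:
$X{\left(v,C \right)} = \frac{3}{8}$ ($X{\left(v,C \right)} = \frac{1}{8} \cdot 3 = \frac{3}{8}$)
$o{\left(V,I \right)} = I V$
$z{\left(g,B \right)} = -3$
$E{\left(n,O \right)} = -24 + 11 n$ ($E{\left(n,O \right)} = -24 + 8 \left(\frac{3 n}{8} + n\right) = -24 + 8 \frac{11 n}{8} = -24 + 11 n$)
$r{\left(p \right)} = \frac{328 + p}{2 p}$ ($r{\left(p \right)} = \frac{p + \left(-24 + 11 \cdot 32\right)}{p + p} = \frac{p + \left(-24 + 352\right)}{2 p} = \left(p + 328\right) \frac{1}{2 p} = \left(328 + p\right) \frac{1}{2 p} = \frac{328 + p}{2 p}$)
$o{\left(-762,66 \right)} + r{\left(-163 \right)} = 66 \left(-762\right) + \frac{328 - 163}{2 \left(-163\right)} = -50292 + \frac{1}{2} \left(- \frac{1}{163}\right) 165 = -50292 - \frac{165}{326} = - \frac{16395357}{326}$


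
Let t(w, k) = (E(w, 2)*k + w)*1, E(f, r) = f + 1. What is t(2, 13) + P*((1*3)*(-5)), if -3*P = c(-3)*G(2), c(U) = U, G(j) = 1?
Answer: 26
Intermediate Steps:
E(f, r) = 1 + f
P = 1 (P = -(-1) = -1/3*(-3) = 1)
t(w, k) = w + k*(1 + w) (t(w, k) = ((1 + w)*k + w)*1 = (k*(1 + w) + w)*1 = (w + k*(1 + w))*1 = w + k*(1 + w))
t(2, 13) + P*((1*3)*(-5)) = (2 + 13*(1 + 2)) + 1*((1*3)*(-5)) = (2 + 13*3) + 1*(3*(-5)) = (2 + 39) + 1*(-15) = 41 - 15 = 26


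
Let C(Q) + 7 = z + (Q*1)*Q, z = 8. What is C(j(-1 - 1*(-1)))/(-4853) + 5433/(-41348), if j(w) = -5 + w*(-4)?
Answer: -27441397/200661844 ≈ -0.13675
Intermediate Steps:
j(w) = -5 - 4*w
C(Q) = 1 + Q² (C(Q) = -7 + (8 + (Q*1)*Q) = -7 + (8 + Q*Q) = -7 + (8 + Q²) = 1 + Q²)
C(j(-1 - 1*(-1)))/(-4853) + 5433/(-41348) = (1 + (-5 - 4*(-1 - 1*(-1)))²)/(-4853) + 5433/(-41348) = (1 + (-5 - 4*(-1 + 1))²)*(-1/4853) + 5433*(-1/41348) = (1 + (-5 - 4*0)²)*(-1/4853) - 5433/41348 = (1 + (-5 + 0)²)*(-1/4853) - 5433/41348 = (1 + (-5)²)*(-1/4853) - 5433/41348 = (1 + 25)*(-1/4853) - 5433/41348 = 26*(-1/4853) - 5433/41348 = -26/4853 - 5433/41348 = -27441397/200661844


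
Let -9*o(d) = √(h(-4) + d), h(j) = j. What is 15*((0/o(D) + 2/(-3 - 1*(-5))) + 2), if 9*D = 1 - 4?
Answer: 45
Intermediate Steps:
D = -⅓ (D = (1 - 4)/9 = (⅑)*(-3) = -⅓ ≈ -0.33333)
o(d) = -√(-4 + d)/9
15*((0/o(D) + 2/(-3 - 1*(-5))) + 2) = 15*((0/((-√(-4 - ⅓)/9)) + 2/(-3 - 1*(-5))) + 2) = 15*((0/((-I*√39/27)) + 2/(-3 + 5)) + 2) = 15*((0/((-I*√39/27)) + 2/2) + 2) = 15*((0/((-I*√39/27)) + 2*(½)) + 2) = 15*((0*(9*I*√39/13) + 1) + 2) = 15*((0 + 1) + 2) = 15*(1 + 2) = 15*3 = 45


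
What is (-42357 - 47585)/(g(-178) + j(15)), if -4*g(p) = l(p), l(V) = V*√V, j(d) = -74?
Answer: 13311416/715921 + 8004838*I*√178/715921 ≈ 18.593 + 149.18*I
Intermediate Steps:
l(V) = V^(3/2)
g(p) = -p^(3/2)/4
(-42357 - 47585)/(g(-178) + j(15)) = (-42357 - 47585)/(-(-89)*I*√178/2 - 74) = -89942/(-(-89)*I*√178/2 - 74) = -89942/(89*I*√178/2 - 74) = -89942/(-74 + 89*I*√178/2)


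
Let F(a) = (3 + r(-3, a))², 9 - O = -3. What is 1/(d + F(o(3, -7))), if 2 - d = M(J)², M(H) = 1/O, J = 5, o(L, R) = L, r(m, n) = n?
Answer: 144/5471 ≈ 0.026321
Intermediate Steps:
O = 12 (O = 9 - 1*(-3) = 9 + 3 = 12)
F(a) = (3 + a)²
M(H) = 1/12
d = 287/144 (d = 2 - (1/12)² = 2 - 1*1/144 = 2 - 1/144 = 287/144 ≈ 1.9931)
1/(d + F(o(3, -7))) = 1/(287/144 + (3 + 3)²) = 1/(287/144 + 6²) = 1/(287/144 + 36) = 1/(5471/144) = 144/5471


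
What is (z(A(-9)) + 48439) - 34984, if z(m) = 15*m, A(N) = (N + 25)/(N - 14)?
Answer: 309225/23 ≈ 13445.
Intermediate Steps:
A(N) = (25 + N)/(-14 + N)
(z(A(-9)) + 48439) - 34984 = (15*((25 - 9)/(-14 - 9)) + 48439) - 34984 = (15*(16/(-23)) + 48439) - 34984 = (15*(-1/23*16) + 48439) - 34984 = (15*(-16/23) + 48439) - 34984 = (-240/23 + 48439) - 34984 = 1113857/23 - 34984 = 309225/23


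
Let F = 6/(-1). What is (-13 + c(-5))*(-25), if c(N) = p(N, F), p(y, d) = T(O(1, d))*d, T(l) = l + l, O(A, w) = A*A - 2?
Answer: 25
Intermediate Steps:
O(A, w) = -2 + A² (O(A, w) = A² - 2 = -2 + A²)
T(l) = 2*l
F = -6 (F = 6*(-1) = -6)
p(y, d) = -2*d (p(y, d) = (2*(-2 + 1²))*d = (2*(-2 + 1))*d = (2*(-1))*d = -2*d)
c(N) = 12 (c(N) = -2*(-6) = 12)
(-13 + c(-5))*(-25) = (-13 + 12)*(-25) = -1*(-25) = 25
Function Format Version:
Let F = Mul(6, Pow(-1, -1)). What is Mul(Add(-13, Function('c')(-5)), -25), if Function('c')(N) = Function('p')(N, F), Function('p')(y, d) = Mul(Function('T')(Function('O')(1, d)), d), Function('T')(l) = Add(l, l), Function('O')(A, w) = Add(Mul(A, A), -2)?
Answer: 25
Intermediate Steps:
Function('O')(A, w) = Add(-2, Pow(A, 2)) (Function('O')(A, w) = Add(Pow(A, 2), -2) = Add(-2, Pow(A, 2)))
Function('T')(l) = Mul(2, l)
F = -6 (F = Mul(6, -1) = -6)
Function('p')(y, d) = Mul(-2, d) (Function('p')(y, d) = Mul(Mul(2, Add(-2, Pow(1, 2))), d) = Mul(Mul(2, Add(-2, 1)), d) = Mul(Mul(2, -1), d) = Mul(-2, d))
Function('c')(N) = 12 (Function('c')(N) = Mul(-2, -6) = 12)
Mul(Add(-13, Function('c')(-5)), -25) = Mul(Add(-13, 12), -25) = Mul(-1, -25) = 25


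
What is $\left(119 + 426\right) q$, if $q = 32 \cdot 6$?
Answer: $104640$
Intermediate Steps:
$q = 192$
$\left(119 + 426\right) q = \left(119 + 426\right) 192 = 545 \cdot 192 = 104640$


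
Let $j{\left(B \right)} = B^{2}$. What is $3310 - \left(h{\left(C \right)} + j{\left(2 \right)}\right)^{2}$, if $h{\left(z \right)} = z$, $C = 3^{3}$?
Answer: $2349$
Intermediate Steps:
$C = 27$
$3310 - \left(h{\left(C \right)} + j{\left(2 \right)}\right)^{2} = 3310 - \left(27 + 2^{2}\right)^{2} = 3310 - \left(27 + 4\right)^{2} = 3310 - 31^{2} = 3310 - 961 = 2349$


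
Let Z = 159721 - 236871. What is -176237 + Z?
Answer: -253387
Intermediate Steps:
Z = -77150
-176237 + Z = -176237 - 77150 = -253387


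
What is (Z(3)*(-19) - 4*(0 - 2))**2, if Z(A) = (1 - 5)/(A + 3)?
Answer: 3844/9 ≈ 427.11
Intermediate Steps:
Z(A) = -4/(3 + A)
(Z(3)*(-19) - 4*(0 - 2))**2 = (-4/(3 + 3)*(-19) - 4*(0 - 2))**2 = (-4/6*(-19) - 4*(-2))**2 = (-4*1/6*(-19) + 8)**2 = (-2/3*(-19) + 8)**2 = (38/3 + 8)**2 = (62/3)**2 = 3844/9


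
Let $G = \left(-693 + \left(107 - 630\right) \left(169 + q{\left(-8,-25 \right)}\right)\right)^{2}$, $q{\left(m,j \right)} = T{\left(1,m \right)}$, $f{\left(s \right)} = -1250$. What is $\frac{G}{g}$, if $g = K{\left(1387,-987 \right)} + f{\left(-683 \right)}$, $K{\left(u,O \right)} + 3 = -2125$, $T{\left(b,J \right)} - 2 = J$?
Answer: $- \frac{3693013682}{1689} \approx -2.1865 \cdot 10^{6}$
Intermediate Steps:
$T{\left(b,J \right)} = 2 + J$
$q{\left(m,j \right)} = 2 + m$
$K{\left(u,O \right)} = -2128$ ($K{\left(u,O \right)} = -3 - 2125 = -2128$)
$g = -3378$ ($g = -2128 - 1250 = -3378$)
$G = 7386027364$ ($G = \left(-693 + \left(107 - 630\right) \left(169 + \left(2 - 8\right)\right)\right)^{2} = \left(-693 - 523 \left(169 - 6\right)\right)^{2} = \left(-693 - 85249\right)^{2} = \left(-85942\right)^{2} = 7386027364$)
$\frac{G}{g} = \frac{7386027364}{-3378} = 7386027364 \left(- \frac{1}{3378}\right) = - \frac{3693013682}{1689}$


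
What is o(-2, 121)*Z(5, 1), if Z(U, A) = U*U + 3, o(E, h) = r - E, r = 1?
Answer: 84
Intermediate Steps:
o(E, h) = 1 - E
Z(U, A) = 3 + U² (Z(U, A) = U² + 3 = 3 + U²)
o(-2, 121)*Z(5, 1) = (1 - 1*(-2))*(3 + 5²) = (1 + 2)*(3 + 25) = 3*28 = 84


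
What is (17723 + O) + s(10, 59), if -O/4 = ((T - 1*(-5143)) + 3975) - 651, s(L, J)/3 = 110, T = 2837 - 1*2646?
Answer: -16579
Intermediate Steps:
T = 191 (T = 2837 - 2646 = 191)
s(L, J) = 330 (s(L, J) = 3*110 = 330)
O = -34632 (O = -4*(((191 - 1*(-5143)) + 3975) - 651) = -4*(((191 + 5143) + 3975) - 651) = -4*((5334 + 3975) - 651) = -4*(9309 - 651) = -4*8658 = -34632)
(17723 + O) + s(10, 59) = (17723 - 34632) + 330 = -16909 + 330 = -16579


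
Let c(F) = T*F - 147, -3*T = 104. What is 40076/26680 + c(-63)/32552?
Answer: 169862639/108560920 ≈ 1.5647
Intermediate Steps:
T = -104/3 (T = -⅓*104 = -104/3 ≈ -34.667)
c(F) = -147 - 104*F/3 (c(F) = -104*F/3 - 147 = -147 - 104*F/3)
40076/26680 + c(-63)/32552 = 40076/26680 + (-147 - 104/3*(-63))/32552 = 40076*(1/26680) + (-147 + 2184)*(1/32552) = 10019/6670 + 2037*(1/32552) = 10019/6670 + 2037/32552 = 169862639/108560920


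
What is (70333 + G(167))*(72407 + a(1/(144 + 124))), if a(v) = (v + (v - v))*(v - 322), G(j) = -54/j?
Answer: 61082464651443661/11994608 ≈ 5.0925e+9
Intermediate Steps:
a(v) = v*(-322 + v) (a(v) = (v + 0)*(-322 + v) = v*(-322 + v))
(70333 + G(167))*(72407 + a(1/(144 + 124))) = (70333 - 54/167)*(72407 + (-322 + 1/(144 + 124))/(144 + 124)) = (70333 - 54*1/167)*(72407 + (-322 + 1/268)/268) = (70333 - 54/167)*(72407 + (-322 + 1/268)/268) = 11745557*(72407 + (1/268)*(-86295/268))/167 = 11745557*(72407 - 86295/71824)/167 = (11745557/167)*(5200474073/71824) = 61082464651443661/11994608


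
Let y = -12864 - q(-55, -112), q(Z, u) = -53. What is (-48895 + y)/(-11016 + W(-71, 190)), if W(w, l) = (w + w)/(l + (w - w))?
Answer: 5862070/1046591 ≈ 5.6011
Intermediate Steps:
y = -12811 (y = -12864 - 1*(-53) = -12864 + 53 = -12811)
W(w, l) = 2*w/l (W(w, l) = (2*w)/(l + 0) = (2*w)/l = 2*w/l)
(-48895 + y)/(-11016 + W(-71, 190)) = (-48895 - 12811)/(-11016 + 2*(-71)/190) = -61706/(-11016 + 2*(-71)*(1/190)) = -61706/(-11016 - 71/95) = -61706/(-1046591/95) = -61706*(-95/1046591) = 5862070/1046591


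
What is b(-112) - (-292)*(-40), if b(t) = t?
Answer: -11792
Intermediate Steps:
b(-112) - (-292)*(-40) = -112 - (-292)*(-40) = -112 - 1*11680 = -112 - 11680 = -11792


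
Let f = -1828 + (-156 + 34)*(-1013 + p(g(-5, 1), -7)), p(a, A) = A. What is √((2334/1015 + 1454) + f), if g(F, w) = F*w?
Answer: 2*√31954565965/1015 ≈ 352.23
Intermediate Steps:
f = 122612 (f = -1828 + (-156 + 34)*(-1013 - 7) = -1828 - 122*(-1020) = -1828 + 124440 = 122612)
√((2334/1015 + 1454) + f) = √((2334/1015 + 1454) + 122612) = √(1478144/1015 + 122612) = √(125929324/1015) = 2*√31954565965/1015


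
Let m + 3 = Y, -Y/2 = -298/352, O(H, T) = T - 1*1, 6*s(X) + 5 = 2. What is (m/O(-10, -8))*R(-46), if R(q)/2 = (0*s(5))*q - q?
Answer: 2645/198 ≈ 13.359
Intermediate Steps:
s(X) = -1/2 (s(X) = -5/6 + (1/6)*2 = -5/6 + 1/3 = -1/2)
O(H, T) = -1 + T (O(H, T) = T - 1 = -1 + T)
R(q) = -2*q (R(q) = 2*((0*(-1/2))*q - q) = 2*(0*q - q) = 2*(0 - q) = 2*(-q) = -2*q)
Y = 149/88 (Y = -(-596)/352 = -2*(-149/176) = 149/88 ≈ 1.6932)
m = -115/88 (m = -3 + 149/88 = -115/88 ≈ -1.3068)
(m/O(-10, -8))*R(-46) = (-115/(88*(-1 - 8)))*(-2*(-46)) = -115/88/(-9)*92 = -115/88*(-1/9)*92 = (115/792)*92 = 2645/198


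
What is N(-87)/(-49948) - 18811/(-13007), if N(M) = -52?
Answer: 235062048/162418409 ≈ 1.4473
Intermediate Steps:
N(-87)/(-49948) - 18811/(-13007) = -52/(-49948) - 18811/(-13007) = -52*(-1/49948) - 18811*(-1/13007) = 13/12487 + 18811/13007 = 235062048/162418409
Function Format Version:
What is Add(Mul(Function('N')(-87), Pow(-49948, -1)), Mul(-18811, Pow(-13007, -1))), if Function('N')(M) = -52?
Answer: Rational(235062048, 162418409) ≈ 1.4473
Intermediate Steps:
Add(Mul(Function('N')(-87), Pow(-49948, -1)), Mul(-18811, Pow(-13007, -1))) = Add(Mul(-52, Pow(-49948, -1)), Mul(-18811, Pow(-13007, -1))) = Add(Mul(-52, Rational(-1, 49948)), Mul(-18811, Rational(-1, 13007))) = Add(Rational(13, 12487), Rational(18811, 13007)) = Rational(235062048, 162418409)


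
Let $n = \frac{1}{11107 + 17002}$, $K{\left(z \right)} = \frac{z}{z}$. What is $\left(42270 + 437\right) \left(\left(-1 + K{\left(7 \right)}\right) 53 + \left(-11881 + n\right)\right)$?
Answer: $- \frac{14262559036796}{28109} \approx -5.074 \cdot 10^{8}$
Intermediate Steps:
$K{\left(z \right)} = 1$
$n = \frac{1}{28109} \approx 3.5576 \cdot 10^{-5}$
$\left(42270 + 437\right) \left(\left(-1 + K{\left(7 \right)}\right) 53 + \left(-11881 + n\right)\right) = \left(42270 + 437\right) \left(\left(-1 + 1\right) 53 + \left(-11881 + \frac{1}{28109}\right)\right) = 42707 \left(0 \cdot 53 - \frac{333963028}{28109}\right) = 42707 \left(0 - \frac{333963028}{28109}\right) = 42707 \left(- \frac{333963028}{28109}\right) = - \frac{14262559036796}{28109}$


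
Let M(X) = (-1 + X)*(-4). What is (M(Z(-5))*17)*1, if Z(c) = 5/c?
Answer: 136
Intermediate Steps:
M(X) = 4 - 4*X
(M(Z(-5))*17)*1 = ((4 - 20/(-5))*17)*1 = ((4 - 20*(-1)/5)*17)*1 = ((4 - 4*(-1))*17)*1 = ((4 + 4)*17)*1 = (8*17)*1 = 136*1 = 136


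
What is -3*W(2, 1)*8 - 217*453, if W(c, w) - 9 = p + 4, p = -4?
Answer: -98517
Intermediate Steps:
W(c, w) = 9 (W(c, w) = 9 + (-4 + 4) = 9 + 0 = 9)
-3*W(2, 1)*8 - 217*453 = -3*9*8 - 217*453 = -27*8 - 98301 = -216 - 98301 = -98517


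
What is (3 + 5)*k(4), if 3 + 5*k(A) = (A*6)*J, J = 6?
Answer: 1128/5 ≈ 225.60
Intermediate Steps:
k(A) = -⅗ + 36*A/5 (k(A) = -⅗ + ((A*6)*6)/5 = -⅗ + ((6*A)*6)/5 = -⅗ + (36*A)/5 = -⅗ + 36*A/5)
(3 + 5)*k(4) = (3 + 5)*(-⅗ + (36/5)*4) = 8*(-⅗ + 144/5) = 8*(141/5) = 1128/5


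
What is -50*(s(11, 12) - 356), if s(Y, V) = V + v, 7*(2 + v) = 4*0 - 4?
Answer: 121300/7 ≈ 17329.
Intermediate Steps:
v = -18/7 (v = -2 + (4*0 - 4)/7 = -2 + (0 - 4)/7 = -2 + (⅐)*(-4) = -2 - 4/7 = -18/7 ≈ -2.5714)
s(Y, V) = -18/7 + V (s(Y, V) = V - 18/7 = -18/7 + V)
-50*(s(11, 12) - 356) = -50*((-18/7 + 12) - 356) = -50*(66/7 - 356) = -50*(-2426/7) = 121300/7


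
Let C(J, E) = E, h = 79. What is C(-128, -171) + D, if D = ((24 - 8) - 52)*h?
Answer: -3015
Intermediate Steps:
D = -2844 (D = ((24 - 8) - 52)*79 = (16 - 52)*79 = -36*79 = -2844)
C(-128, -171) + D = -171 - 2844 = -3015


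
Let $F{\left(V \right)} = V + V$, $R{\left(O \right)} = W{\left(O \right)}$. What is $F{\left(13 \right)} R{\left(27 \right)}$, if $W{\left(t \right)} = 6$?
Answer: $156$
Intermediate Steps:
$R{\left(O \right)} = 6$
$F{\left(V \right)} = 2 V$
$F{\left(13 \right)} R{\left(27 \right)} = 2 \cdot 13 \cdot 6 = 26 \cdot 6 = 156$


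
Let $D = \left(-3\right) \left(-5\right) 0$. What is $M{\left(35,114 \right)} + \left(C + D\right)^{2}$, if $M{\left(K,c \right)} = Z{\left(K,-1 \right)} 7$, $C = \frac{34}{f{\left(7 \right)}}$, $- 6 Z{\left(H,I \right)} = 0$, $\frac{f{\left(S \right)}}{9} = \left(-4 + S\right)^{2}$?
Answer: $\frac{1156}{6561} \approx 0.17619$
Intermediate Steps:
$D = 0$ ($D = 15 \cdot 0 = 0$)
$f{\left(S \right)} = 9 \left(-4 + S\right)^{2}$
$Z{\left(H,I \right)} = 0$ ($Z{\left(H,I \right)} = \left(- \frac{1}{6}\right) 0 = 0$)
$C = \frac{34}{81}$ ($C = \frac{34}{9 \left(-4 + 7\right)^{2}} = \frac{34}{9 \cdot 3^{2}} = \frac{34}{9 \cdot 9} = \frac{34}{81} \approx 0.41975$)
$M{\left(K,c \right)} = 0$ ($M{\left(K,c \right)} = 0 \cdot 7 = 0$)
$M{\left(35,114 \right)} + \left(C + D\right)^{2} = 0 + \left(\frac{34}{81} + 0\right)^{2} = 0 + \left(\frac{34}{81}\right)^{2} = 0 + \frac{1156}{6561} = \frac{1156}{6561}$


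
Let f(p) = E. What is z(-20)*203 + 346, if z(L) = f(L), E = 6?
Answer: 1564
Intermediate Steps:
f(p) = 6
z(L) = 6
z(-20)*203 + 346 = 6*203 + 346 = 1218 + 346 = 1564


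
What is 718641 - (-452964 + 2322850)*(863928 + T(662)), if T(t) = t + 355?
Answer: -1617347827629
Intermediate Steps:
T(t) = 355 + t
718641 - (-452964 + 2322850)*(863928 + T(662)) = 718641 - (-452964 + 2322850)*(863928 + (355 + 662)) = 718641 - 1869886*(863928 + 1017) = 718641 - 1869886*864945 = 718641 - 1*1617348546270 = 718641 - 1617348546270 = -1617347827629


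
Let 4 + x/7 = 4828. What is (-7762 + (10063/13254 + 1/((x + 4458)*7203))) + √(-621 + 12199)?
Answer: -2360310542085298/304115104251 + √11578 ≈ -7653.6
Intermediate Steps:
x = 33768 (x = -28 + 7*4828 = -28 + 33796 = 33768)
(-7762 + (10063/13254 + 1/((x + 4458)*7203))) + √(-621 + 12199) = (-7762 + (10063/13254 + 1/((33768 + 4458)*7203))) + √(-621 + 12199) = (-7762 + (10063*(1/13254) + (1/7203)/38226)) + √11578 = (-7762 + (10063/13254 + (1/38226)*(1/7203))) + √11578 = (-7762 + (10063/13254 + 1/275341878)) + √11578 = (-7762 + 230897110964/304115104251) + √11578 = -2360310542085298/304115104251 + √11578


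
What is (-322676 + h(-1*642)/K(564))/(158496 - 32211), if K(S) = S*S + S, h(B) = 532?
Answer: -25705983407/10060494525 ≈ -2.5551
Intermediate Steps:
K(S) = S + S² (K(S) = S² + S = S + S²)
(-322676 + h(-1*642)/K(564))/(158496 - 32211) = (-322676 + 532/((564*(1 + 564))))/(158496 - 32211) = (-322676 + 532/((564*565)))/126285 = (-322676 + 532/318660)*(1/126285) = (-322676 + 532*(1/318660))*(1/126285) = (-322676 + 133/79665)*(1/126285) = -25705983407/79665*1/126285 = -25705983407/10060494525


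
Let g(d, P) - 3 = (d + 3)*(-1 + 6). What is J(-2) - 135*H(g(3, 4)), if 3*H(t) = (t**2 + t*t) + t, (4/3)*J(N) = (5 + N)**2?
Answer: -397953/4 ≈ -99488.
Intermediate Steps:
g(d, P) = 18 + 5*d (g(d, P) = 3 + (d + 3)*(-1 + 6) = 3 + (3 + d)*5 = 3 + (15 + 5*d) = 18 + 5*d)
J(N) = 3*(5 + N)**2/4
H(t) = t/3 + 2*t**2/3 (H(t) = ((t**2 + t*t) + t)/3 = ((t**2 + t**2) + t)/3 = (2*t**2 + t)/3 = (t + 2*t**2)/3 = t/3 + 2*t**2/3)
J(-2) - 135*H(g(3, 4)) = 3*(5 - 2)**2/4 - 45*(18 + 5*3)*(1 + 2*(18 + 5*3)) = (3/4)*3**2 - 45*(18 + 15)*(1 + 2*(18 + 15)) = (3/4)*9 - 45*33*(1 + 2*33) = 27/4 - 45*33*(1 + 66) = 27/4 - 45*33*67 = 27/4 - 135*737 = 27/4 - 99495 = -397953/4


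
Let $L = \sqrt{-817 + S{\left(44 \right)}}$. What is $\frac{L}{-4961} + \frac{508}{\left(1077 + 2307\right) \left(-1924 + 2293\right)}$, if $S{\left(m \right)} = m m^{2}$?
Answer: $\frac{127}{312174} - \frac{\sqrt{84367}}{4961} \approx -0.058142$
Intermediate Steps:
$S{\left(m \right)} = m^{3}$
$L = \sqrt{84367}$ ($L = \sqrt{-817 + 44^{3}} = \sqrt{-817 + 85184} = \sqrt{84367} \approx 290.46$)
$\frac{L}{-4961} + \frac{508}{\left(1077 + 2307\right) \left(-1924 + 2293\right)} = \frac{\sqrt{84367}}{-4961} + \frac{508}{\left(1077 + 2307\right) \left(-1924 + 2293\right)} = \sqrt{84367} \left(- \frac{1}{4961}\right) + \frac{508}{3384 \cdot 369} = - \frac{\sqrt{84367}}{4961} + \frac{508}{1248696} = - \frac{\sqrt{84367}}{4961} + 508 \cdot \frac{1}{1248696} = - \frac{\sqrt{84367}}{4961} + \frac{127}{312174} = \frac{127}{312174} - \frac{\sqrt{84367}}{4961}$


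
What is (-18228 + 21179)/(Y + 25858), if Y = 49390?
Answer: 2951/75248 ≈ 0.039217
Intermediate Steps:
(-18228 + 21179)/(Y + 25858) = (-18228 + 21179)/(49390 + 25858) = 2951/75248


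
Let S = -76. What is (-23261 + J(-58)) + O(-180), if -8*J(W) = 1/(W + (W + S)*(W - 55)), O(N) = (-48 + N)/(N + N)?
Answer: -14034374837/603360 ≈ -23260.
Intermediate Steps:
O(N) = (-48 + N)/(2*N) (O(N) = (-48 + N)/((2*N)) = (-48 + N)*(1/(2*N)) = (-48 + N)/(2*N))
J(W) = -1/(8*(W + (-76 + W)*(-55 + W))) (J(W) = -1/(8*(W + (W - 76)*(W - 55))) = -1/(8*(W + (-76 + W)*(-55 + W))))
(-23261 + J(-58)) + O(-180) = (-23261 - 1/(33440 - 1040*(-58) + 8*(-58)**2)) + (1/2)*(-48 - 180)/(-180) = (-23261 - 1/(33440 + 60320 + 8*3364)) + (1/2)*(-1/180)*(-228) = (-23261 - 1/(33440 + 60320 + 26912)) + 19/30 = (-23261 - 1/120672) + 19/30 = -2806951393/120672 + 19/30 = -14034374837/603360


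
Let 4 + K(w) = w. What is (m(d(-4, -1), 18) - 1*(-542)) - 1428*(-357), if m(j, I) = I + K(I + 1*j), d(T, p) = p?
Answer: 510369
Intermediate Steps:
K(w) = -4 + w
m(j, I) = -4 + j + 2*I (m(j, I) = I + (-4 + (I + 1*j)) = I + (-4 + (I + j)) = I + (-4 + I + j) = -4 + j + 2*I)
(m(d(-4, -1), 18) - 1*(-542)) - 1428*(-357) = ((-4 - 1 + 2*18) - 1*(-542)) - 1428*(-357) = ((-4 - 1 + 36) + 542) + 509796 = (31 + 542) + 509796 = 573 + 509796 = 510369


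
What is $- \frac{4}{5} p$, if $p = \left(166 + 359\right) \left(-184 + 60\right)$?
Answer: $52080$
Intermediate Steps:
$p = -65100$ ($p = 525 \left(-124\right) = -65100$)
$- \frac{4}{5} p = - \frac{4}{5} \left(-65100\right) = \left(-4\right) \frac{1}{5} \left(-65100\right) = \left(- \frac{4}{5}\right) \left(-65100\right) = 52080$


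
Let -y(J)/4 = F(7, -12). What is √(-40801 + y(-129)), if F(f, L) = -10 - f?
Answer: 23*I*√77 ≈ 201.82*I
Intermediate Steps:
y(J) = 68 (y(J) = -4*(-10 - 1*7) = -4*(-10 - 7) = -4*(-17) = 68)
√(-40801 + y(-129)) = √(-40801 + 68) = √(-40733) = 23*I*√77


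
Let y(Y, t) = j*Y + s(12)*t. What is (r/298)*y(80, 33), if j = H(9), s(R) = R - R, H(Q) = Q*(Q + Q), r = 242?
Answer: 1568160/149 ≈ 10525.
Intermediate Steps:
H(Q) = 2*Q² (H(Q) = Q*(2*Q) = 2*Q²)
s(R) = 0
j = 162 (j = 2*9² = 2*81 = 162)
y(Y, t) = 162*Y (y(Y, t) = 162*Y + 0*t = 162*Y + 0 = 162*Y)
(r/298)*y(80, 33) = (242/298)*(162*80) = (242*(1/298))*12960 = (121/149)*12960 = 1568160/149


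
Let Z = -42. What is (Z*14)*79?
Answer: -46452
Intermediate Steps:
(Z*14)*79 = -42*14*79 = -588*79 = -46452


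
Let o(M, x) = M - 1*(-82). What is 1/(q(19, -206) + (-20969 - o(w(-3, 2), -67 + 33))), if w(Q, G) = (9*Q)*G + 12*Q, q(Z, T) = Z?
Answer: -1/20942 ≈ -4.7751e-5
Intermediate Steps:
w(Q, G) = 12*Q + 9*G*Q (w(Q, G) = 9*G*Q + 12*Q = 12*Q + 9*G*Q)
o(M, x) = 82 + M (o(M, x) = M + 82 = 82 + M)
1/(q(19, -206) + (-20969 - o(w(-3, 2), -67 + 33))) = 1/(19 + (-20969 - (82 + 3*(-3)*(4 + 3*2)))) = 1/(19 + (-20969 - (82 + 3*(-3)*(4 + 6)))) = 1/(19 + (-20969 - (82 + 3*(-3)*10))) = 1/(19 + (-20969 - (82 - 90))) = 1/(19 + (-20969 - 1*(-8))) = 1/(19 + (-20969 + 8)) = 1/(19 - 20961) = 1/(-20942) = -1/20942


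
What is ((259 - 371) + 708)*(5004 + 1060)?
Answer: 3614144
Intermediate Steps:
((259 - 371) + 708)*(5004 + 1060) = (-112 + 708)*6064 = 596*6064 = 3614144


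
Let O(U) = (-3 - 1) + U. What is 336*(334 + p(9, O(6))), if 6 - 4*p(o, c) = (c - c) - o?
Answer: 113484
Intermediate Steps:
O(U) = -4 + U
p(o, c) = 3/2 + o/4 (p(o, c) = 3/2 - ((c - c) - o)/4 = 3/2 - (0 - o)/4 = 3/2 - (-1)*o/4 = 3/2 + o/4)
336*(334 + p(9, O(6))) = 336*(334 + (3/2 + (¼)*9)) = 336*(334 + (3/2 + 9/4)) = 336*(334 + 15/4) = 336*(1351/4) = 113484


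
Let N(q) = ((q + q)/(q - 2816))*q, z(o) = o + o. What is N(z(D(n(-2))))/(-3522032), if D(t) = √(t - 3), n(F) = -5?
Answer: -352/54549451743 - I*√2/109098903486 ≈ -6.4529e-9 - 1.2963e-11*I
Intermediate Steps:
D(t) = √(-3 + t)
z(o) = 2*o
N(q) = 2*q²/(-2816 + q) (N(q) = ((2*q)/(-2816 + q))*q = (2*q/(-2816 + q))*q = 2*q²/(-2816 + q))
N(z(D(n(-2))))/(-3522032) = (2*(2*√(-3 - 5))²/(-2816 + 2*√(-3 - 5)))/(-3522032) = (2*(2*√(-8))²/(-2816 + 2*√(-8)))*(-1/3522032) = (2*(2*(2*I*√2))²/(-2816 + 2*(2*I*√2)))*(-1/3522032) = (2*(4*I*√2)²/(-2816 + 4*I*√2))*(-1/3522032) = (2*(-32)/(-2816 + 4*I*√2))*(-1/3522032) = -64/(-2816 + 4*I*√2)*(-1/3522032) = 4/(220127*(-2816 + 4*I*√2))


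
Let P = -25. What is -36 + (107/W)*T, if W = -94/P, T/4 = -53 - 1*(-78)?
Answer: 132058/47 ≈ 2809.7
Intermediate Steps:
T = 100 (T = 4*(-53 - 1*(-78)) = 4*(-53 + 78) = 4*25 = 100)
W = 94/25 (W = -94/(-25) = -94*(-1/25) = 94/25 ≈ 3.7600)
-36 + (107/W)*T = -36 + (107/(94/25))*100 = -36 + (107*(25/94))*100 = -36 + (2675/94)*100 = -36 + 133750/47 = 132058/47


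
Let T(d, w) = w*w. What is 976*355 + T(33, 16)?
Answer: 346736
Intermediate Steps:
T(d, w) = w**2
976*355 + T(33, 16) = 976*355 + 16**2 = 346480 + 256 = 346736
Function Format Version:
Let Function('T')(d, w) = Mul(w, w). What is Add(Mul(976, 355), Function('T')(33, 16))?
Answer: 346736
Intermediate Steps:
Function('T')(d, w) = Pow(w, 2)
Add(Mul(976, 355), Function('T')(33, 16)) = Add(Mul(976, 355), Pow(16, 2)) = Add(346480, 256) = 346736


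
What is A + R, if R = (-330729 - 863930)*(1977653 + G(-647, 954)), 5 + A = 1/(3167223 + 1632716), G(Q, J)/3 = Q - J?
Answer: -11312894669280502544/4799939 ≈ -2.3569e+12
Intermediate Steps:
G(Q, J) = -3*J + 3*Q (G(Q, J) = 3*(Q - J) = -3*J + 3*Q)
A = -23999694/4799939 (A = -5 + 1/(3167223 + 1632716) = -5 + 1/4799939 = -23999694/4799939 ≈ -5.0000)
R = -2356883008150 (R = (-330729 - 863930)*(1977653 + (-3*954 + 3*(-647))) = -1194659*(1977653 + (-2862 - 1941)) = -1194659*(1977653 - 4803) = -1194659*1972850 = -2356883008150)
A + R = -23999694/4799939 - 2356883008150 = -11312894669280502544/4799939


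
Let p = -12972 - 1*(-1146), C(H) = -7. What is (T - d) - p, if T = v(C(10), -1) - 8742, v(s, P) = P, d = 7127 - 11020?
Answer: 6976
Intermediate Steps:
d = -3893
T = -8743 (T = -1 - 8742 = -8743)
p = -11826 (p = -12972 + 1146 = -11826)
(T - d) - p = (-8743 - 1*(-3893)) - 1*(-11826) = (-8743 + 3893) + 11826 = -4850 + 11826 = 6976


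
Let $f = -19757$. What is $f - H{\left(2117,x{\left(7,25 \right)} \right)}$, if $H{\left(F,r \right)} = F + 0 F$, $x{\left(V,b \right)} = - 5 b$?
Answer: $-21874$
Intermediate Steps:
$H{\left(F,r \right)} = F$ ($H{\left(F,r \right)} = F + 0 = F$)
$f - H{\left(2117,x{\left(7,25 \right)} \right)} = -19757 - 2117 = -21874$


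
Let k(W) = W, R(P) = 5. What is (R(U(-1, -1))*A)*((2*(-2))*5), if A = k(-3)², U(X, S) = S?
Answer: -900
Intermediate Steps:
A = 9 (A = (-3)² = 9)
(R(U(-1, -1))*A)*((2*(-2))*5) = (5*9)*((2*(-2))*5) = 45*(-4*5) = 45*(-20) = -900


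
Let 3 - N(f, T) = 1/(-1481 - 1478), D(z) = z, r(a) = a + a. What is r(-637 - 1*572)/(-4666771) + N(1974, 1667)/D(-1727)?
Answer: -937907944/769293564413 ≈ -0.0012192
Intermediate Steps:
r(a) = 2*a
N(f, T) = 8878/2959 (N(f, T) = 3 - 1/(-1481 - 1478) = 3 - 1/(-2959) = 3 - 1*(-1/2959) = 3 + 1/2959 = 8878/2959)
r(-637 - 1*572)/(-4666771) + N(1974, 1667)/D(-1727) = (2*(-637 - 1*572))/(-4666771) + (8878/2959)/(-1727) = (2*(-637 - 572))*(-1/4666771) + (8878/2959)*(-1/1727) = (2*(-1209))*(-1/4666771) - 8878/5110193 = -2418*(-1/4666771) - 8878/5110193 = 78/150541 - 8878/5110193 = -937907944/769293564413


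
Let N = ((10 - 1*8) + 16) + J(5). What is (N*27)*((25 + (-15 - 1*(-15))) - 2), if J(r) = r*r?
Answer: 26703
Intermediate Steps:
J(r) = r²
N = 43 (N = ((10 - 1*8) + 16) + 5² = ((10 - 8) + 16) + 25 = (2 + 16) + 25 = 18 + 25 = 43)
(N*27)*((25 + (-15 - 1*(-15))) - 2) = (43*27)*((25 + (-15 - 1*(-15))) - 2) = 1161*((25 + (-15 + 15)) - 2) = 1161*((25 + 0) - 2) = 1161*(25 - 2) = 1161*23 = 26703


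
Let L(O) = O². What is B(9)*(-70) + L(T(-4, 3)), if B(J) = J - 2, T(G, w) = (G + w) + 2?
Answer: -489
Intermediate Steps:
T(G, w) = 2 + G + w
B(J) = -2 + J
B(9)*(-70) + L(T(-4, 3)) = (-2 + 9)*(-70) + (2 - 4 + 3)² = 7*(-70) + 1² = -490 + 1 = -489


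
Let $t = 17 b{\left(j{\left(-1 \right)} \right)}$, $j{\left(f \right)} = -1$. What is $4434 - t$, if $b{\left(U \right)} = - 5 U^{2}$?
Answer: $4519$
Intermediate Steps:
$t = -85$ ($t = 17 \left(- 5 \left(-1\right)^{2}\right) = 17 \left(\left(-5\right) 1\right) = 17 \left(-5\right) = -85$)
$4434 - t = 4434 - -85 = 4434 + 85 = 4519$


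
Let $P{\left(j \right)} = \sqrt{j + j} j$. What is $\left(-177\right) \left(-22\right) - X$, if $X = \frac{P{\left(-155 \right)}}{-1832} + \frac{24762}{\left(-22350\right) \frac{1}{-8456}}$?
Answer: $- \frac{20392762}{3725} - \frac{155 i \sqrt{310}}{1832} \approx -5474.6 - 1.4897 i$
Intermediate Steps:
$P{\left(j \right)} = \sqrt{2} j^{\frac{3}{2}}$ ($P{\left(j \right)} = \sqrt{2 j} j = \sqrt{2} \sqrt{j} j = \sqrt{2} j^{\frac{3}{2}}$)
$X = \frac{34897912}{3725} + \frac{155 i \sqrt{310}}{1832}$ ($X = \frac{\sqrt{2} \left(-155\right)^{\frac{3}{2}}}{-1832} + \frac{24762}{\left(-22350\right) \frac{1}{-8456}} = \sqrt{2} \left(- 155 i \sqrt{155}\right) \left(- \frac{1}{1832}\right) + \frac{24762}{\left(-22350\right) \left(- \frac{1}{8456}\right)} = - 155 i \sqrt{310} \left(- \frac{1}{1832}\right) + \frac{24762}{\frac{11175}{4228}} = \frac{155 i \sqrt{310}}{1832} + 24762 \cdot \frac{4228}{11175} = \frac{155 i \sqrt{310}}{1832} + \frac{34897912}{3725} = \frac{34897912}{3725} + \frac{155 i \sqrt{310}}{1832} \approx 9368.6 + 1.4897 i$)
$\left(-177\right) \left(-22\right) - X = \left(-177\right) \left(-22\right) - \left(\frac{34897912}{3725} + \frac{155 i \sqrt{310}}{1832}\right) = 3894 - \left(\frac{34897912}{3725} + \frac{155 i \sqrt{310}}{1832}\right) = - \frac{20392762}{3725} - \frac{155 i \sqrt{310}}{1832}$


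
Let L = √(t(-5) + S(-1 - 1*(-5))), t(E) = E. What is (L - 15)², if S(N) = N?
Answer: (15 - I)² ≈ 224.0 - 30.0*I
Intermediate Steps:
L = I (L = √(-5 + (-1 - 1*(-5))) = √(-5 + (-1 + 5)) = √(-5 + 4) = √(-1) = I ≈ 1.0*I)
(L - 15)² = (I - 15)² = (-15 + I)²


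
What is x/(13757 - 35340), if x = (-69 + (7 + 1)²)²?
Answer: -25/21583 ≈ -0.0011583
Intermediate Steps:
x = 25 (x = (-69 + 8²)² = (-69 + 64)² = (-5)² = 25)
x/(13757 - 35340) = 25/(13757 - 35340) = 25/(-21583) = 25*(-1/21583) = -25/21583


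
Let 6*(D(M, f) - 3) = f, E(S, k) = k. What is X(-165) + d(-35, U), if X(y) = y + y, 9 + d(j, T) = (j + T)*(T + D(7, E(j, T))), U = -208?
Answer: 57900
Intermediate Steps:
D(M, f) = 3 + f/6
d(j, T) = -9 + (3 + 7*T/6)*(T + j) (d(j, T) = -9 + (j + T)*(T + (3 + T/6)) = -9 + (T + j)*(3 + 7*T/6) = -9 + (3 + 7*T/6)*(T + j))
X(y) = 2*y
X(-165) + d(-35, U) = 2*(-165) + (-9 + 3*(-208) + 3*(-35) + (7/6)*(-208)² + (7/6)*(-208)*(-35)) = -330 + (-9 - 624 - 105 + (7/6)*43264 + 25480/3) = -330 + (-9 - 624 - 105 + 151424/3 + 25480/3) = -330 + 58230 = 57900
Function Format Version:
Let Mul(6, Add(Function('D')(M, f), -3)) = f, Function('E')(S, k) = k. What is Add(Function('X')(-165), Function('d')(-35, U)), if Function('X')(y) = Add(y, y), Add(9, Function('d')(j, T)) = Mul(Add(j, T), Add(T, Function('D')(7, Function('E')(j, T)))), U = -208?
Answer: 57900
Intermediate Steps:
Function('D')(M, f) = Add(3, Mul(Rational(1, 6), f))
Function('d')(j, T) = Add(-9, Mul(Add(3, Mul(Rational(7, 6), T)), Add(T, j))) (Function('d')(j, T) = Add(-9, Mul(Add(j, T), Add(T, Add(3, Mul(Rational(1, 6), T))))) = Add(-9, Mul(Add(T, j), Add(3, Mul(Rational(7, 6), T)))) = Add(-9, Mul(Add(3, Mul(Rational(7, 6), T)), Add(T, j))))
Function('X')(y) = Mul(2, y)
Add(Function('X')(-165), Function('d')(-35, U)) = Add(Mul(2, -165), Add(-9, Mul(3, -208), Mul(3, -35), Mul(Rational(7, 6), Pow(-208, 2)), Mul(Rational(7, 6), -208, -35))) = Add(-330, Add(-9, -624, -105, Mul(Rational(7, 6), 43264), Rational(25480, 3))) = Add(-330, Add(-9, -624, -105, Rational(151424, 3), Rational(25480, 3))) = Add(-330, 58230) = 57900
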